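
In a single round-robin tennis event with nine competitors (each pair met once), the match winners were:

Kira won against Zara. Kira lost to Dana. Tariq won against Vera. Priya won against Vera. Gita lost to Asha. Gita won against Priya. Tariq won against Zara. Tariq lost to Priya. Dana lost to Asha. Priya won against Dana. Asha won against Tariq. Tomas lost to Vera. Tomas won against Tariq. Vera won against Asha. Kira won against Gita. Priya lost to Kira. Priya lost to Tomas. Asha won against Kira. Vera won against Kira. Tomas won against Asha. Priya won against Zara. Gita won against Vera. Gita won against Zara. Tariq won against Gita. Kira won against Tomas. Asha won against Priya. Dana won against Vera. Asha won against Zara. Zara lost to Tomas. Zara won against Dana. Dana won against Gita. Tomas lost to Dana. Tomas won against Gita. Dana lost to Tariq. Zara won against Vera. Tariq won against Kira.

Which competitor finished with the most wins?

Asha

Win totals: Priya 4, Tariq 5, Tomas 5, Gita 3, Kira 4, Dana 4, Zara 2, Asha 6, Vera 3.
Asha leads with 6 wins (next highest: 5).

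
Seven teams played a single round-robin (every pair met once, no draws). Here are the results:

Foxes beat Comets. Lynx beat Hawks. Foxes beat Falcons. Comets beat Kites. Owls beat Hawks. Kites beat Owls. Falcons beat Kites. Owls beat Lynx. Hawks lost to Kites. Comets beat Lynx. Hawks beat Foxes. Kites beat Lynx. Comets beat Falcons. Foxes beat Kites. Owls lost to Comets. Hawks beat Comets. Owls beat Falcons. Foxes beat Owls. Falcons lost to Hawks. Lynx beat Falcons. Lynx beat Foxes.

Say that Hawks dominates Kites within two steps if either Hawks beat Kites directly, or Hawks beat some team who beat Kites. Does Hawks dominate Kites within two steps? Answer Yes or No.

Hawks did not beat Kites directly.
Hawks beat Comets, Foxes, Falcons. Of those, Comets beat Kites.

Yes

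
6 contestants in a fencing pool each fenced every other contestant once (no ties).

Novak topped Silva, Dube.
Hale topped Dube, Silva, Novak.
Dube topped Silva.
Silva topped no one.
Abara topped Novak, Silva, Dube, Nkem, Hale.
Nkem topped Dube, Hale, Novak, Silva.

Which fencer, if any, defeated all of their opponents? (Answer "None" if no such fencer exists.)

Abara

Abara has 5 wins out of 5 opponents — a perfect record.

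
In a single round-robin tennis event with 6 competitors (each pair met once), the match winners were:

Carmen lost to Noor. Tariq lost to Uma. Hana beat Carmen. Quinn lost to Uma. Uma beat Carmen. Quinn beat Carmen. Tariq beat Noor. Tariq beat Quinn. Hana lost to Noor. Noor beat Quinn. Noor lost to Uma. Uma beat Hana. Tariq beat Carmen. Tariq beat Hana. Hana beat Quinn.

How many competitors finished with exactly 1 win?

1

Win totals: Noor 3, Tariq 4, Quinn 1, Hana 2, Carmen 0, Uma 5.
Exactly 1: Quinn — 1 competitor.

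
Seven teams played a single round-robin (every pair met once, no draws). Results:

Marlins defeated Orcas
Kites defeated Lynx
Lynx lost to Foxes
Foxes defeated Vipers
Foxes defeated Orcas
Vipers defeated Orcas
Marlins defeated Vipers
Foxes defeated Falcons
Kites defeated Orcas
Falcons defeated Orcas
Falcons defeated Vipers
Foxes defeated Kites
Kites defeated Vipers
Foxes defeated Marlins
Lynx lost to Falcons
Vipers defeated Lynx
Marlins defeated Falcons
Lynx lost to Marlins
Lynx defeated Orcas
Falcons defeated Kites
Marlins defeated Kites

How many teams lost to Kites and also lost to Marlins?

3

Kites beat: Vipers, Orcas, Lynx.
Marlins beat: Vipers, Falcons, Orcas, Lynx, Kites.
Both beat: Vipers, Orcas, Lynx — 3.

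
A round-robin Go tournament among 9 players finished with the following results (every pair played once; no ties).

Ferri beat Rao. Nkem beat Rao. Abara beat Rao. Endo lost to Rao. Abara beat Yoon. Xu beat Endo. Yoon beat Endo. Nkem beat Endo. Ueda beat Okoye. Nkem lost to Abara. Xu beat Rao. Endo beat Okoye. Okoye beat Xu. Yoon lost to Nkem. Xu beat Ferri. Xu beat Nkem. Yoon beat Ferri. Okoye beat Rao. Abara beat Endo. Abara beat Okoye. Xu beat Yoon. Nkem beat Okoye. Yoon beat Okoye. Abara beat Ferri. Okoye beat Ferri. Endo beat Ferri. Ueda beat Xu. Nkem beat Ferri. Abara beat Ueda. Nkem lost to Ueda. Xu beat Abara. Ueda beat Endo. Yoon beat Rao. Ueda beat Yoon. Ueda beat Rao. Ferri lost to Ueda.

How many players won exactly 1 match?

Win totals: Rao 1, Ferri 1, Abara 7, Nkem 5, Xu 6, Endo 2, Yoon 4, Ueda 7, Okoye 3.
Exactly 1: Rao, Ferri — 2 players.

2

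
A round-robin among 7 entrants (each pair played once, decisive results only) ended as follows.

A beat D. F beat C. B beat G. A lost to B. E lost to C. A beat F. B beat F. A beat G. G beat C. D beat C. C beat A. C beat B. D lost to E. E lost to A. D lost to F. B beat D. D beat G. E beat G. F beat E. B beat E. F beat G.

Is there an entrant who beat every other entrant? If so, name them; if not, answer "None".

None

Highest win total is B with 5 (out of 6 possible).
B lost to C, so no entrant went undefeated.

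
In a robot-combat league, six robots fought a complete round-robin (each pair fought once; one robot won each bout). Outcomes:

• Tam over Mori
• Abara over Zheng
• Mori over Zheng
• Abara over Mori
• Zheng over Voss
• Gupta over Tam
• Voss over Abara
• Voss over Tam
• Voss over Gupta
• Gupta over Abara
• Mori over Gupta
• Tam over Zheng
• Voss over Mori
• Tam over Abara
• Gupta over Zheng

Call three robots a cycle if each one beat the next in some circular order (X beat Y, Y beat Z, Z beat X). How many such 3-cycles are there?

Of the C(6,3) = 20 triples, the cyclic ones are: {Mori, Abara, Gupta}; {Mori, Tam, Gupta}; {Mori, Zheng, Voss}; {Abara, Zheng, Voss}; {Tam, Zheng, Voss}; {Zheng, Voss, Gupta}.
That is 6.

6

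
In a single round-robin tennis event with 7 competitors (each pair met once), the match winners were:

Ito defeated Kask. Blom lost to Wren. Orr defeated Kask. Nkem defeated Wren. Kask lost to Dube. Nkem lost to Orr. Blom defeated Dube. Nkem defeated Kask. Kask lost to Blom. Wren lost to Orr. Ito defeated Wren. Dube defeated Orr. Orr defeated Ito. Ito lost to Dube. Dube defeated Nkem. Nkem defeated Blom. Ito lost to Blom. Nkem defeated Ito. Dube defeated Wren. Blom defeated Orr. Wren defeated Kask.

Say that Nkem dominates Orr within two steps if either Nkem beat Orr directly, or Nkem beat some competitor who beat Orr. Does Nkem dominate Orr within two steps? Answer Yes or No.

Nkem did not beat Orr directly.
Nkem beat Kask, Wren, Ito, Blom. Of those, Blom beat Orr.

Yes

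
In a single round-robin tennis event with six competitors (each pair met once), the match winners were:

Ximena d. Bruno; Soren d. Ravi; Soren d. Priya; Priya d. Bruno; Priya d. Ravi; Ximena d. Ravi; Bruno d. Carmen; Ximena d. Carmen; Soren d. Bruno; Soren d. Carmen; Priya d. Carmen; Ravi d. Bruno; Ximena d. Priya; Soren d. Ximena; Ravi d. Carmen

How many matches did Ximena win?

Ximena's results: beat Ravi, Carmen, Priya, Bruno; lost to Soren.
That is 4 wins.

4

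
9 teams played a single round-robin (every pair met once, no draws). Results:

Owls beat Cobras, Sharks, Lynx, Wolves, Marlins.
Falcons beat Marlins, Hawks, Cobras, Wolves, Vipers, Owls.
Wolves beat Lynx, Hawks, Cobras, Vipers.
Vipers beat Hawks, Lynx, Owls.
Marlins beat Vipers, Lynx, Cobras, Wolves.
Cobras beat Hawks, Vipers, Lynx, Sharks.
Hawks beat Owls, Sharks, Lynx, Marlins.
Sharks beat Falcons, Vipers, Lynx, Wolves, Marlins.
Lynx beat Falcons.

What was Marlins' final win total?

Marlins' results: beat Lynx, Wolves, Cobras, Vipers; lost to Sharks, Falcons, Hawks, Owls.
That is 4 wins.

4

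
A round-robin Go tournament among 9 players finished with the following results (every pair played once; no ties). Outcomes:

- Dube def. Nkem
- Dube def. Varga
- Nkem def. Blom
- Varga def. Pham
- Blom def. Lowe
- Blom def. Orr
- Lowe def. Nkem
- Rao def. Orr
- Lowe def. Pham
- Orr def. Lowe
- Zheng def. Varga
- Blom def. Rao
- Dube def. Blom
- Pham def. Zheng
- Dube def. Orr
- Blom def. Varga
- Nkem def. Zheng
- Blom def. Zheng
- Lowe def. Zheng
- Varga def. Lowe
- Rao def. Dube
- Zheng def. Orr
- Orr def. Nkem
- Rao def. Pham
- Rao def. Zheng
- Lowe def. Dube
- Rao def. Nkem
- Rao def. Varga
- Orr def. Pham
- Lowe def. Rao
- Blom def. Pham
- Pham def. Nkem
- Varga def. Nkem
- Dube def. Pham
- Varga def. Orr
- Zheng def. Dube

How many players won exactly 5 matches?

Win totals: Rao 6, Dube 5, Pham 2, Orr 3, Varga 4, Lowe 5, Nkem 2, Blom 6, Zheng 3.
Exactly 5: Dube, Lowe — 2 players.

2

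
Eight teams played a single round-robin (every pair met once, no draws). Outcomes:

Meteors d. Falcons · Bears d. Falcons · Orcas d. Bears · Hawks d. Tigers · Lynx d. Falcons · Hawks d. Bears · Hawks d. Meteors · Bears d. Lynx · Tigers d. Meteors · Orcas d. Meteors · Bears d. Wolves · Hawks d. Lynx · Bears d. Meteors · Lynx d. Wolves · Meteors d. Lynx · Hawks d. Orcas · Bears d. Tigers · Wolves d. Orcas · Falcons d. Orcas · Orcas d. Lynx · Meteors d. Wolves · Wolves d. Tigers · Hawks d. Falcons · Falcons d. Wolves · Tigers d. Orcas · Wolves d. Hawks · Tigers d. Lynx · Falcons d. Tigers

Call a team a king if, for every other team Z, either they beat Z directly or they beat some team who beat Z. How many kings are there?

4

Orcas cannot reach Hawks in two steps.
Falcons reaches everyone (king).
Bears reaches everyone (king).
Meteors cannot reach Bears in two steps.
Wolves reaches everyone (king).
Lynx cannot reach Bears, Meteors in two steps.
Hawks reaches everyone (king).
Tigers cannot reach Hawks in two steps.
Kings: Falcons, Bears, Wolves, Hawks — 4.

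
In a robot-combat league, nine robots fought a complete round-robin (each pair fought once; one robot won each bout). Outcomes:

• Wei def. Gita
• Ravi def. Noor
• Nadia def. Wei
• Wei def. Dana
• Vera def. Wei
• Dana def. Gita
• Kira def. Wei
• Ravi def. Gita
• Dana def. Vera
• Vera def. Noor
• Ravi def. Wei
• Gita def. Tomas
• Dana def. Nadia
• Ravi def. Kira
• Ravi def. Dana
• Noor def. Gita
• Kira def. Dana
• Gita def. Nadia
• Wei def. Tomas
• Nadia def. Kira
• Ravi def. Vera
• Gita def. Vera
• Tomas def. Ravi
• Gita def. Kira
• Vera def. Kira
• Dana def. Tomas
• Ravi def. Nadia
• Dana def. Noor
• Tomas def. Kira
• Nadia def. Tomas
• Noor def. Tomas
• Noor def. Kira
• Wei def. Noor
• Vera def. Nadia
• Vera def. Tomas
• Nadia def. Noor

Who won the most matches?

Ravi

Win totals: Vera 5, Noor 3, Ravi 7, Dana 5, Gita 4, Wei 4, Kira 2, Tomas 2, Nadia 4.
Ravi leads with 7 wins (next highest: 5).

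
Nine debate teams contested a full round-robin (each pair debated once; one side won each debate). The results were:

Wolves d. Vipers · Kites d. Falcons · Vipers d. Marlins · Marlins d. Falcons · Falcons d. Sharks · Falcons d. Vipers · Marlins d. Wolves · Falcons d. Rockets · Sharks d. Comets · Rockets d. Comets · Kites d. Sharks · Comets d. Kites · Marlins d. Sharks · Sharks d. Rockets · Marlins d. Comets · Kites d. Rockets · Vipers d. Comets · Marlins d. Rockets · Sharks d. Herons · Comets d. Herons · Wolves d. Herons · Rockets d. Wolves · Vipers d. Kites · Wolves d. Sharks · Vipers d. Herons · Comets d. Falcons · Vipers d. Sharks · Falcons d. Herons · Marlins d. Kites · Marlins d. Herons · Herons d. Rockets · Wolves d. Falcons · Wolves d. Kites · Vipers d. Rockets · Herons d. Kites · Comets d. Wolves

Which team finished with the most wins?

Win totals: Falcons 4, Sharks 3, Rockets 2, Comets 4, Herons 2, Vipers 6, Wolves 5, Marlins 7, Kites 3.
Marlins leads with 7 wins (next highest: 6).

Marlins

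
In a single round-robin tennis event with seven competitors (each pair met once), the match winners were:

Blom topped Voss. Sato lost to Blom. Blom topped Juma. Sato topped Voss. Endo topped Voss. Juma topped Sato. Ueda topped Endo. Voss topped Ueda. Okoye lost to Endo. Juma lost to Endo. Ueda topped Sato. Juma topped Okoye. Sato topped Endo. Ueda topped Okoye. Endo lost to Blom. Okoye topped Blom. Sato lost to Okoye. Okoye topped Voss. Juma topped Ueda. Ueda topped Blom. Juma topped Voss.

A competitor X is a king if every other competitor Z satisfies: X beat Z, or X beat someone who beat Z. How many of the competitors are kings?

Blom reaches everyone (king).
Ueda reaches everyone (king).
Juma reaches everyone (king).
Voss cannot reach Juma in two steps.
Sato cannot reach Blom in two steps.
Endo reaches everyone (king).
Okoye reaches everyone (king).
Kings: Blom, Ueda, Juma, Endo, Okoye — 5.

5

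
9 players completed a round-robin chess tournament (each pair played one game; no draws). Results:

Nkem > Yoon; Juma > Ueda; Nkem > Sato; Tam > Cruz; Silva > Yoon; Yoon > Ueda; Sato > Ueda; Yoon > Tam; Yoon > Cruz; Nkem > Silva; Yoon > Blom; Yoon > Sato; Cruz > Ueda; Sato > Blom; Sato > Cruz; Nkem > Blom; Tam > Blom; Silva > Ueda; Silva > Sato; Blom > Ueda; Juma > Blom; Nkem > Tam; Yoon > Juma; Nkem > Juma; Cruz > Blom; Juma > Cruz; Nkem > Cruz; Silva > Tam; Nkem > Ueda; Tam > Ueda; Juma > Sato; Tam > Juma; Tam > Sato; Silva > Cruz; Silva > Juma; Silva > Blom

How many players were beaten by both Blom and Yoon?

Blom beat: Ueda.
Yoon beat: Juma, Blom, Sato, Tam, Ueda, Cruz.
Both beat: Ueda — 1.

1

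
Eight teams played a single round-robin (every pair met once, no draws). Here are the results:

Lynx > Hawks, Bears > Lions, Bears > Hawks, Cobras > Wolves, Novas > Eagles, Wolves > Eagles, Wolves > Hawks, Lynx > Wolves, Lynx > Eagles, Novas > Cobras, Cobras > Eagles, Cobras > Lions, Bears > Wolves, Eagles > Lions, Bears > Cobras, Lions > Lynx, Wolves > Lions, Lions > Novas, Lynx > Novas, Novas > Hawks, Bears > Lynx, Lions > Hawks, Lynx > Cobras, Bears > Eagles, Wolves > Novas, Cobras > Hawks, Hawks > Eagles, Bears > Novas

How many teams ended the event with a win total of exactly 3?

2

Win totals: Hawks 1, Lynx 5, Wolves 4, Lions 3, Cobras 4, Bears 7, Eagles 1, Novas 3.
Exactly 3: Lions, Novas — 2 teams.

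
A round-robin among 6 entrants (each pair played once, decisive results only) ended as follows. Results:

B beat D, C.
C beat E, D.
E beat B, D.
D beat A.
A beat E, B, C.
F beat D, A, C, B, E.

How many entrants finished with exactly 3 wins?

1

Win totals: A 3, B 2, C 2, D 1, E 2, F 5.
Exactly 3: A — 1 entrant.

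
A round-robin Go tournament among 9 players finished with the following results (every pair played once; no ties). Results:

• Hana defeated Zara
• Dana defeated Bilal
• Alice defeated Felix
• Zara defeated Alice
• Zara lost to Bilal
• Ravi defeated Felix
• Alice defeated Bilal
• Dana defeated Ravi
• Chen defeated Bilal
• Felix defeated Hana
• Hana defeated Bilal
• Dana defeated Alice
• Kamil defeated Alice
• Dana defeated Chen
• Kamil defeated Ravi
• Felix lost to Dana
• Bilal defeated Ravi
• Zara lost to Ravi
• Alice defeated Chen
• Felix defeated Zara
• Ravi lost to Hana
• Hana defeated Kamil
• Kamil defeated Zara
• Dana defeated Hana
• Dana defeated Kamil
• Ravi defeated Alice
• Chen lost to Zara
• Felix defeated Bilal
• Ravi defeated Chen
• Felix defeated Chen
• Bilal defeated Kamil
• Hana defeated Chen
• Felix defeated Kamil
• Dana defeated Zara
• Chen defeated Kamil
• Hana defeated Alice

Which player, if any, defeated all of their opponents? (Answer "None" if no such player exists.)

Dana

Dana has 8 wins out of 8 opponents — a perfect record.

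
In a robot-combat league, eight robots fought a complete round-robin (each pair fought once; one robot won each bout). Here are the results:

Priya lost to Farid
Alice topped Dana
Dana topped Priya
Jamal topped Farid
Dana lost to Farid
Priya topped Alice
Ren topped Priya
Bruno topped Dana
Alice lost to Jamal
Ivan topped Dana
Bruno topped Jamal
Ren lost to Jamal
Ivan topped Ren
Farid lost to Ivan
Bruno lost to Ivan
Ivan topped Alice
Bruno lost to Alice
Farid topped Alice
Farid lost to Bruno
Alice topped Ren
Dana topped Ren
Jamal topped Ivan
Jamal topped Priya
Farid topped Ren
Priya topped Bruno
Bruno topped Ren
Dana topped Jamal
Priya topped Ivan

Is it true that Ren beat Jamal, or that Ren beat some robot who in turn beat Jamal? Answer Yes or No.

Ren did not beat Jamal directly.
Ren beat Priya, but each of them lost to Jamal. No two-step path.

No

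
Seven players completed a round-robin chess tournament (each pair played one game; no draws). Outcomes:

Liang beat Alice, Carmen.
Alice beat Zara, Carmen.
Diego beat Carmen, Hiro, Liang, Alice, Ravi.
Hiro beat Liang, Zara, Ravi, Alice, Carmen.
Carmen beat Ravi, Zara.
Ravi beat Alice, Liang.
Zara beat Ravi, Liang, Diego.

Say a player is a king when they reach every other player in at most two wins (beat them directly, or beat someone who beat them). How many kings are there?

Zara reaches everyone (king).
Diego reaches everyone (king).
Carmen cannot reach Hiro in two steps.
Hiro reaches everyone (king).
Liang cannot reach Diego, Hiro in two steps.
Ravi cannot reach Diego, Hiro in two steps.
Alice cannot reach Hiro in two steps.
Kings: Zara, Diego, Hiro — 3.

3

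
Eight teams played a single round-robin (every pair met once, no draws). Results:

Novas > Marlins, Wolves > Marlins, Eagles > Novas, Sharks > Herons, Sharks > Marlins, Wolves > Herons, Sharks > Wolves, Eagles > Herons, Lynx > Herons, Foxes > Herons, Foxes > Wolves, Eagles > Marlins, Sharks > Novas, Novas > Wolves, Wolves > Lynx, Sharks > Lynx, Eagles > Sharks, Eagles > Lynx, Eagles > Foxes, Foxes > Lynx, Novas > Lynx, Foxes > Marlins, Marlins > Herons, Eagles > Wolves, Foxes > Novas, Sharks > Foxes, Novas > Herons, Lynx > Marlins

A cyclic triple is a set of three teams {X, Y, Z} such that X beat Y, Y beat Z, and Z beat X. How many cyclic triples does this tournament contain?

Win totals: Sharks 6, Foxes 5, Marlins 1, Herons 0, Wolves 3, Eagles 7, Lynx 2, Novas 4.
A team with w wins dominates both others in C(w,2) triples; summing gives 15 + 10 + 0 + 0 + 3 + 21 + 1 + 6 = 56 transitive triples.
Total triples C(8,3) = 56, so cyclic triples = 56 − 56 = 0.

0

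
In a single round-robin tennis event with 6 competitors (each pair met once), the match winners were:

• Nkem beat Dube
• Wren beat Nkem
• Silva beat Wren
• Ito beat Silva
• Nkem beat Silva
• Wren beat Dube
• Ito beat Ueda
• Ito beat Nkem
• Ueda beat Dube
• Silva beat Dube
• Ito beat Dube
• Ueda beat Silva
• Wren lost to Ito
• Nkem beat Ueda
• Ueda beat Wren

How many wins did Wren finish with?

Wren's results: beat Dube, Nkem; lost to Silva, Ueda, Ito.
That is 2 wins.

2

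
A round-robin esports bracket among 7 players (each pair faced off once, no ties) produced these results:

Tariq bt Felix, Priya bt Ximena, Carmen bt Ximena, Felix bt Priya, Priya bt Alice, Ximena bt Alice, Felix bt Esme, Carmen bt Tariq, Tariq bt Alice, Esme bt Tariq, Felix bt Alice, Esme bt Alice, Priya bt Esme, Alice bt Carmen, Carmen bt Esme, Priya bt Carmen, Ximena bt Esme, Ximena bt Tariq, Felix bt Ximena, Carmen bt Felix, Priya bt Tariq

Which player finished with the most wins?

Priya

Win totals: Priya 5, Ximena 3, Alice 1, Esme 2, Tariq 2, Carmen 4, Felix 4.
Priya leads with 5 wins (next highest: 4).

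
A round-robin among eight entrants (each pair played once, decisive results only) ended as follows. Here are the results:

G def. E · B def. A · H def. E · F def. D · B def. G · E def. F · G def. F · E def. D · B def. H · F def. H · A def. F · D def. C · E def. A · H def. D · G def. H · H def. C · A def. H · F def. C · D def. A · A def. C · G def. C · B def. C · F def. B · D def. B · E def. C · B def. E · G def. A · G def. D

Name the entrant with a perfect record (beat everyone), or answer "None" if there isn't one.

None

Highest win total is G with 6 (out of 7 possible).
G lost to B, so no entrant went undefeated.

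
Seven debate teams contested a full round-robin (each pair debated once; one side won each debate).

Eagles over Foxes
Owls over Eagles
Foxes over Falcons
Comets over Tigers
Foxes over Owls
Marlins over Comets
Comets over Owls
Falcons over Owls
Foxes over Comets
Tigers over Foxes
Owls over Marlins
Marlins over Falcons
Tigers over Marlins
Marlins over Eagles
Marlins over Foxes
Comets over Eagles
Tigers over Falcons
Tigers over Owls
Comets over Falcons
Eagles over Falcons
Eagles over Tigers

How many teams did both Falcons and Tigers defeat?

1

Falcons beat: Owls.
Tigers beat: Foxes, Owls, Marlins, Falcons.
Both beat: Owls — 1.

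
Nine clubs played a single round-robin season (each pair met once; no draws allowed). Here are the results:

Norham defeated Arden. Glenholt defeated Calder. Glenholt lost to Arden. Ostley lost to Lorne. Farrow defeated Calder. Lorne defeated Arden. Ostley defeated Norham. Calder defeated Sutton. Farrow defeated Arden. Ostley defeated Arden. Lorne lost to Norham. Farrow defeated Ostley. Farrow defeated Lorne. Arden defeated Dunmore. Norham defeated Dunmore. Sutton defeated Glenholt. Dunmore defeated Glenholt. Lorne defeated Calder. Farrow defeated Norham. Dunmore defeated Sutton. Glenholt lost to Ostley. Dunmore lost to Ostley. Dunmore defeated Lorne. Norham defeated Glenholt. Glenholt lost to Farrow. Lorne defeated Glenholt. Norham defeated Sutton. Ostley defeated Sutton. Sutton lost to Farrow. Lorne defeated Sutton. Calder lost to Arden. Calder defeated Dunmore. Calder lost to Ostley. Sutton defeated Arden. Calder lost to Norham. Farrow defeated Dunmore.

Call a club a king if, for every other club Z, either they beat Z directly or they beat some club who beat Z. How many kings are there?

1

Norham cannot reach Farrow in two steps.
Lorne cannot reach Farrow in two steps.
Sutton cannot reach Norham, Lorne, Farrow, Ostley in two steps.
Farrow reaches everyone (king).
Glenholt cannot reach Norham, Lorne, Farrow, Arden, Ostley in two steps.
Calder cannot reach Norham, Farrow, Ostley in two steps.
Arden cannot reach Norham, Farrow, Ostley in two steps.
Dunmore cannot reach Norham, Farrow in two steps.
Ostley cannot reach Farrow in two steps.
Kings: Farrow — 1.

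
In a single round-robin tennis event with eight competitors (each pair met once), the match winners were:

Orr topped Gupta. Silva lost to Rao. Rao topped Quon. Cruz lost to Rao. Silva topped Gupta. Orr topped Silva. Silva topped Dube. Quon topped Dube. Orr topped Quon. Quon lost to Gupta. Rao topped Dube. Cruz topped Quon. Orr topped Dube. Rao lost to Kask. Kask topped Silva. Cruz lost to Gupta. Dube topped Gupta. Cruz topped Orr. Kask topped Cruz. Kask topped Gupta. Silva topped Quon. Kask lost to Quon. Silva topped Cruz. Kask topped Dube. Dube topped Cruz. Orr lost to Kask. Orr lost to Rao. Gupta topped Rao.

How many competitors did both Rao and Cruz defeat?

2

Rao beat: Quon, Silva, Orr, Cruz, Dube.
Cruz beat: Quon, Orr.
Both beat: Quon, Orr — 2.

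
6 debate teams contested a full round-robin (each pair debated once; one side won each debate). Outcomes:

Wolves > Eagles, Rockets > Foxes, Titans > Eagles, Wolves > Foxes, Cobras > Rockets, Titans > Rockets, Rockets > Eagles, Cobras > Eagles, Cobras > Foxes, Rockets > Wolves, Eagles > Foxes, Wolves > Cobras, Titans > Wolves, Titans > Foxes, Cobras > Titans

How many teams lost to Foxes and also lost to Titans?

Foxes beat: no one.
Titans beat: Rockets, Eagles, Foxes, Wolves.
No one was beaten by both.

0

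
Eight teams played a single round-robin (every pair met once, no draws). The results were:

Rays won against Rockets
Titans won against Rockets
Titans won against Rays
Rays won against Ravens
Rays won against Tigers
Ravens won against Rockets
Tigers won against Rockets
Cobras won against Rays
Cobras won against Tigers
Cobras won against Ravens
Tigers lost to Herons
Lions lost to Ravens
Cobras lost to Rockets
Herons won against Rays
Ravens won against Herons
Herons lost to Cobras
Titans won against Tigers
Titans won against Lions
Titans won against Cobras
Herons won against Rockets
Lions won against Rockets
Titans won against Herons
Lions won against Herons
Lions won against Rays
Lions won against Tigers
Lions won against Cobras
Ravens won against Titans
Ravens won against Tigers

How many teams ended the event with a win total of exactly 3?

2

Win totals: Cobras 4, Rays 3, Ravens 5, Rockets 1, Herons 3, Titans 6, Lions 5, Tigers 1.
Exactly 3: Rays, Herons — 2 teams.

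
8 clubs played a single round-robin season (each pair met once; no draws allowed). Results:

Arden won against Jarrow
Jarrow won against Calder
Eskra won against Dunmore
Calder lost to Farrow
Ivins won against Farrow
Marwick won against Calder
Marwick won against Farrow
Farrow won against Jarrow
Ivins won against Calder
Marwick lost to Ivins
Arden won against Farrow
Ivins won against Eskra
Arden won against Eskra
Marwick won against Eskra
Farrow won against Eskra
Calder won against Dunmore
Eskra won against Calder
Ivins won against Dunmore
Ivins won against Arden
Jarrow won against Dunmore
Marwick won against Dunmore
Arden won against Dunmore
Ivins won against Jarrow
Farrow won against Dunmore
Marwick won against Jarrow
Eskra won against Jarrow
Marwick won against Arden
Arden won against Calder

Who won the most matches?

Win totals: Dunmore 0, Arden 5, Calder 1, Farrow 4, Eskra 3, Ivins 7, Marwick 6, Jarrow 2.
Ivins leads with 7 wins (next highest: 6).

Ivins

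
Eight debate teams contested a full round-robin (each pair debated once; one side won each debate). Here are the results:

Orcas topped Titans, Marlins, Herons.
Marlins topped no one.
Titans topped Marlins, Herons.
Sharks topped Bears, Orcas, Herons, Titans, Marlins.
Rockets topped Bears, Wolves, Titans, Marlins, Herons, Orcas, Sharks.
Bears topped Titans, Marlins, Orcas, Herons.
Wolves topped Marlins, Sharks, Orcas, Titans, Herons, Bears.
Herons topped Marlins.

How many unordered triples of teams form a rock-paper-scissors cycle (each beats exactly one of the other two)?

Win totals: Wolves 6, Rockets 7, Sharks 5, Herons 1, Bears 4, Marlins 0, Titans 2, Orcas 3.
A team with w wins dominates both others in C(w,2) triples; summing gives 15 + 21 + 10 + 0 + 6 + 0 + 1 + 3 = 56 transitive triples.
Total triples C(8,3) = 56, so cyclic triples = 56 − 56 = 0.

0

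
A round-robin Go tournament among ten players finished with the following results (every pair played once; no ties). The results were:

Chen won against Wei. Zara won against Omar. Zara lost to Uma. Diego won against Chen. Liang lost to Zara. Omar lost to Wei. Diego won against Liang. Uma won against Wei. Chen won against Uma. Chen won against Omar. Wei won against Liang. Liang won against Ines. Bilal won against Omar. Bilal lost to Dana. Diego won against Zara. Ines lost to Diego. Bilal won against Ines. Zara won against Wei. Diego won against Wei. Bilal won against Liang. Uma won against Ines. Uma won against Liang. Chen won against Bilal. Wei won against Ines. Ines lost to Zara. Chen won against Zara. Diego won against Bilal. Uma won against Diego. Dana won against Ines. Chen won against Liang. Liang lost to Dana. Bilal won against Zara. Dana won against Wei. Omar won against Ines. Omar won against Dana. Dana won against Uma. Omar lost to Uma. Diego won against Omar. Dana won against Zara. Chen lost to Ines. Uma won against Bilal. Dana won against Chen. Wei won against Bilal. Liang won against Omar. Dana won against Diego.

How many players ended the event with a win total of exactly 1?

Win totals: Wei 4, Diego 7, Bilal 4, Dana 8, Chen 6, Liang 2, Zara 4, Omar 2, Uma 7, Ines 1.
Exactly 1: Ines — 1 player.

1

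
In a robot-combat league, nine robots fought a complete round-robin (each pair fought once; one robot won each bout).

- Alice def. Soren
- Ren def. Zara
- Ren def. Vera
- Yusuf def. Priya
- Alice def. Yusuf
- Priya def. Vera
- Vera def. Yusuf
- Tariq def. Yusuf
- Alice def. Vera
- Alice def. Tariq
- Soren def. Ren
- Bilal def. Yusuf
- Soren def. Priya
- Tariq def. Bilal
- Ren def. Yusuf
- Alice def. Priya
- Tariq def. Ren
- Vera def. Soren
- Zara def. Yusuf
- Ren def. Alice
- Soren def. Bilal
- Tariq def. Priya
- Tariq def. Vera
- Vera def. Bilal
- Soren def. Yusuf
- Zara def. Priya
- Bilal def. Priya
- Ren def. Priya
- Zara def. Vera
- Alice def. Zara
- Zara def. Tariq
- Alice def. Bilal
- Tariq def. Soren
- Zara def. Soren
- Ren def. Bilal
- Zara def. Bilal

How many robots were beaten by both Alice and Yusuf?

Alice beat: Zara, Priya, Yusuf, Soren, Tariq, Bilal, Vera.
Yusuf beat: Priya.
Both beat: Priya — 1.

1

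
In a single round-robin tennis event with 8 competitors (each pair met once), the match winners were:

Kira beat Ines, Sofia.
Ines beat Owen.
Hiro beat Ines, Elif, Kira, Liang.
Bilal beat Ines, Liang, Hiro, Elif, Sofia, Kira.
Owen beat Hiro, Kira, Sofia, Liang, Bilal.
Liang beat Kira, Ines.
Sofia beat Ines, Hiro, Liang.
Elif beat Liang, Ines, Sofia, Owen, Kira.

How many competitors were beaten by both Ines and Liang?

0

Ines beat: Owen.
Liang beat: Kira, Ines.
No one was beaten by both.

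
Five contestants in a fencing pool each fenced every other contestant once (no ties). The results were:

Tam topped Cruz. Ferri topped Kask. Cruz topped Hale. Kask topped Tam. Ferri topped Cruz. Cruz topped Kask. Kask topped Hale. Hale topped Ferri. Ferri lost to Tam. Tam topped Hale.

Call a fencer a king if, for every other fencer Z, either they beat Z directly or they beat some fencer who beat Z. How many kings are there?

Cruz reaches everyone (king).
Tam reaches everyone (king).
Kask reaches everyone (king).
Ferri reaches everyone (king).
Hale cannot reach Tam in two steps.
Kings: Cruz, Tam, Kask, Ferri — 4.

4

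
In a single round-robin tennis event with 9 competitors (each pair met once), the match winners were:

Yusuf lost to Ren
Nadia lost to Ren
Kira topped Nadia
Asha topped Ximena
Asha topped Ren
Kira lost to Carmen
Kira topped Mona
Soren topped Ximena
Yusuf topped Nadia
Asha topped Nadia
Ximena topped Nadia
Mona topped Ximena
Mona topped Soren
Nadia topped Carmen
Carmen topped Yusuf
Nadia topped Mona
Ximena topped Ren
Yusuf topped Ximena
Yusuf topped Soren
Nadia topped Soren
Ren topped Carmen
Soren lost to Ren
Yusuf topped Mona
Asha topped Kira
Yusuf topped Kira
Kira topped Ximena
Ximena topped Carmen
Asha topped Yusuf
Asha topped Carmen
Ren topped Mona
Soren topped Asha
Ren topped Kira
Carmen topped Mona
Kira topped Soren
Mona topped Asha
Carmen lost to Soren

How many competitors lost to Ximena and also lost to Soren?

1

Ximena beat: Nadia, Carmen, Ren.
Soren beat: Ximena, Asha, Carmen.
Both beat: Carmen — 1.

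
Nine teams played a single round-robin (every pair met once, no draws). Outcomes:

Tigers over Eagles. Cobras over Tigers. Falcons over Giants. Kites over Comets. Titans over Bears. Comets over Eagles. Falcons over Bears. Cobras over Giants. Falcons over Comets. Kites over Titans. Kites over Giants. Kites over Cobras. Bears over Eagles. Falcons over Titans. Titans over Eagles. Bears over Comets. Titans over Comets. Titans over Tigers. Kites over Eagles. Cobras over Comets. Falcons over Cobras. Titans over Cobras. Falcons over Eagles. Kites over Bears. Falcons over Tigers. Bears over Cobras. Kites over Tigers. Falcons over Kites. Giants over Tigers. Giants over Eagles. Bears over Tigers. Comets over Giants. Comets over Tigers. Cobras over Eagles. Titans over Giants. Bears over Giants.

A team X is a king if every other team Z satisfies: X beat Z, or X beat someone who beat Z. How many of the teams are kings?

1

Falcons reaches everyone (king).
Titans cannot reach Falcons, Kites in two steps.
Tigers cannot reach Falcons, Titans, Giants, Cobras, Kites, Comets, Bears in two steps.
Giants cannot reach Falcons, Titans, Cobras, Kites, Comets, Bears in two steps.
Cobras cannot reach Falcons, Titans, Kites, Bears in two steps.
Kites cannot reach Falcons in two steps.
Eagles cannot reach Falcons, Titans, Tigers, Giants, Cobras, Kites, Comets, Bears in two steps.
Comets cannot reach Falcons, Titans, Cobras, Kites, Bears in two steps.
Bears cannot reach Falcons, Titans, Kites in two steps.
Kings: Falcons — 1.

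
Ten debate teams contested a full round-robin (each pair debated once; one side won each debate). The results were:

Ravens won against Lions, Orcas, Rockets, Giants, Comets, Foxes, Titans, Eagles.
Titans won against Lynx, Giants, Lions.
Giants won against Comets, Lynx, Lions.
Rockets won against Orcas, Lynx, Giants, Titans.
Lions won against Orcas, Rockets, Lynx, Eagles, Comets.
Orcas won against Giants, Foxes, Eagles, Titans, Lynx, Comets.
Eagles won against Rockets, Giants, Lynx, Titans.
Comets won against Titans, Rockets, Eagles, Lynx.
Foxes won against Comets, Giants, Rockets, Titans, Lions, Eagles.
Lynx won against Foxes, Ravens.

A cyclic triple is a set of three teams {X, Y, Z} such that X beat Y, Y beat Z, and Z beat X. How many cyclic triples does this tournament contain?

27

Win totals: Ravens 8, Titans 3, Rockets 4, Foxes 6, Orcas 6, Comets 4, Lynx 2, Lions 5, Eagles 4, Giants 3.
A team with w wins dominates both others in C(w,2) triples; summing gives 28 + 3 + 6 + 15 + 15 + 6 + 1 + 10 + 6 + 3 = 93 transitive triples.
Total triples C(10,3) = 120, so cyclic triples = 120 − 93 = 27.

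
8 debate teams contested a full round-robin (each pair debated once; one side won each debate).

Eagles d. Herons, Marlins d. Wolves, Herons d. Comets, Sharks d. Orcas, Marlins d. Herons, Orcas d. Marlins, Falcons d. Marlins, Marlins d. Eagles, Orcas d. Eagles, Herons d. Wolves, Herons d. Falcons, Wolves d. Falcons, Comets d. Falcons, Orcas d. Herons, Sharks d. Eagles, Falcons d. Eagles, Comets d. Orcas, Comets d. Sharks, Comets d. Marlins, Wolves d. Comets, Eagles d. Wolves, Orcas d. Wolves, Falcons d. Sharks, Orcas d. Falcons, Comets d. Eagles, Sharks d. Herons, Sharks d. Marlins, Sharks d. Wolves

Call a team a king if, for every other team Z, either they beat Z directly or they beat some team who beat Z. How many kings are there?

4

Marlins cannot reach Orcas, Sharks in two steps.
Falcons cannot reach Comets in two steps.
Wolves cannot reach Herons in two steps.
Eagles cannot reach Marlins, Orcas, Sharks in two steps.
Comets reaches everyone (king).
Orcas reaches everyone (king).
Herons reaches everyone (king).
Sharks reaches everyone (king).
Kings: Comets, Orcas, Herons, Sharks — 4.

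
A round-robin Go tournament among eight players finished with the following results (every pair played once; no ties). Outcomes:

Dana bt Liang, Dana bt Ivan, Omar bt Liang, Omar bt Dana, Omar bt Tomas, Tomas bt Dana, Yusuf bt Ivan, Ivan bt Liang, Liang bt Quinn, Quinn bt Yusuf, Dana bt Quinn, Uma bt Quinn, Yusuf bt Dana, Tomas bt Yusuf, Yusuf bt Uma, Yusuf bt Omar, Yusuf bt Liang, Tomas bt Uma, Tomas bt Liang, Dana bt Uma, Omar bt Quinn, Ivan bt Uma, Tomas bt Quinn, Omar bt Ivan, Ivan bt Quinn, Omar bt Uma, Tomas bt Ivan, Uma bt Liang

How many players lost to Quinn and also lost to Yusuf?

0

Quinn beat: Yusuf.
Yusuf beat: Uma, Omar, Ivan, Dana, Liang.
No one was beaten by both.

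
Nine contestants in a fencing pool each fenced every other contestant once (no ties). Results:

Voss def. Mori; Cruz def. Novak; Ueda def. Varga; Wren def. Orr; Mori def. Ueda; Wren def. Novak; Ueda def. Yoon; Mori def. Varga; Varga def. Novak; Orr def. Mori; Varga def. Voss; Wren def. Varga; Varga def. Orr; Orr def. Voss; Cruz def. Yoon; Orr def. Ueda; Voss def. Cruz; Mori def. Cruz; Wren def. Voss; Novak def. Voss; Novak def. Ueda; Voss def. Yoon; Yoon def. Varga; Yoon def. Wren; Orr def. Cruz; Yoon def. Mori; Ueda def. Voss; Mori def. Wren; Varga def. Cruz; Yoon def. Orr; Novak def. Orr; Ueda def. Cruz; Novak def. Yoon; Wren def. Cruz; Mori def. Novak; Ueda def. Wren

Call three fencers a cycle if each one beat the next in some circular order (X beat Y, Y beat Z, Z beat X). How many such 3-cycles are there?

26

Win totals: Novak 4, Yoon 4, Wren 5, Cruz 2, Ueda 5, Varga 4, Orr 4, Mori 5, Voss 3.
A fencer with w wins dominates both others in C(w,2) triples; summing gives 6 + 6 + 10 + 1 + 10 + 6 + 6 + 10 + 3 = 58 transitive triples.
Total triples C(9,3) = 84, so cyclic triples = 84 − 58 = 26.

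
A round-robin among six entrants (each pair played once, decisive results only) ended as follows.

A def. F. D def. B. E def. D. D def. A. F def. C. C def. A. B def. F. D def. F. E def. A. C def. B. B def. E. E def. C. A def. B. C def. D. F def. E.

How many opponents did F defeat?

2

F's results: beat C, E; lost to A, B, D.
That is 2 wins.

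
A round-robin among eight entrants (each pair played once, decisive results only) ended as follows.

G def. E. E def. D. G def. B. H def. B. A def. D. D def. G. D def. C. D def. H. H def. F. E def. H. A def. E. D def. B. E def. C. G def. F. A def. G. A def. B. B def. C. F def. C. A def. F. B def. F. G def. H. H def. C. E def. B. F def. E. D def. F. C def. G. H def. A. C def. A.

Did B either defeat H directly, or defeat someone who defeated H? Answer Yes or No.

B did not beat H directly.
B beat C, F, but each of them lost to H. No two-step path.

No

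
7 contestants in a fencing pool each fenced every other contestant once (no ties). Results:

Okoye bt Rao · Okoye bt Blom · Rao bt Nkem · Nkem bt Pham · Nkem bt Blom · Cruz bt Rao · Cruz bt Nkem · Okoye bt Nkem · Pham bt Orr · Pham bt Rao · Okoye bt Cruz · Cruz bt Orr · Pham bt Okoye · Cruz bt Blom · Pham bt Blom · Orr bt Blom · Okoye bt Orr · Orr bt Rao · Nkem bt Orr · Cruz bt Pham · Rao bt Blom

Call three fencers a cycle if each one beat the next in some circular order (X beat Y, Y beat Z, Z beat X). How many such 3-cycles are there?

Win totals: Cruz 5, Pham 4, Nkem 3, Rao 2, Okoye 5, Blom 0, Orr 2.
A fencer with w wins dominates both others in C(w,2) triples; summing gives 10 + 6 + 3 + 1 + 10 + 0 + 1 = 31 transitive triples.
Total triples C(7,3) = 35, so cyclic triples = 35 − 31 = 4.

4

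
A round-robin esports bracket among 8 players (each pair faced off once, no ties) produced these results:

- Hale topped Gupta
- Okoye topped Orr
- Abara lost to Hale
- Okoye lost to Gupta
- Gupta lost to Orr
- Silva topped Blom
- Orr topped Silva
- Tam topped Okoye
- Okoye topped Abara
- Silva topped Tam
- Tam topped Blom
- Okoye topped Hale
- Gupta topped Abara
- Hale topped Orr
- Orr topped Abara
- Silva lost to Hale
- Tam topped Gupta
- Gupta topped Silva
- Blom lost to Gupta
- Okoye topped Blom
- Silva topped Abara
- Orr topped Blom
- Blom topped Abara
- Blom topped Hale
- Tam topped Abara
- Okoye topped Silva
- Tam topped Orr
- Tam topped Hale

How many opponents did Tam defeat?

6

Tam's results: beat Orr, Okoye, Abara, Gupta, Blom, Hale; lost to Silva.
That is 6 wins.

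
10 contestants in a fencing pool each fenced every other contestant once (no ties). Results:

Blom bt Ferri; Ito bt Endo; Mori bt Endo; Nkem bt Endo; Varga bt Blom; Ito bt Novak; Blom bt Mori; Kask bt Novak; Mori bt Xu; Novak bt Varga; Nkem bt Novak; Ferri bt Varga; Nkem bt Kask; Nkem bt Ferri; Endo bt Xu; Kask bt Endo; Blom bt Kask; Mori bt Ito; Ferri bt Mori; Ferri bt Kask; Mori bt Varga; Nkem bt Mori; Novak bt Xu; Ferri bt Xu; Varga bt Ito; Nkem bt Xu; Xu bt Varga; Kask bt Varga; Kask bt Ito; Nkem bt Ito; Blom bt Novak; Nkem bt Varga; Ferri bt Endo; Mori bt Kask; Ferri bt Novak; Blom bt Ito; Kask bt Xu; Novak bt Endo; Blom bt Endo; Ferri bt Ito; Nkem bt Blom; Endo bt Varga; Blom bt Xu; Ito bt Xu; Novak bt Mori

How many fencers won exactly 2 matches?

Win totals: Varga 2, Xu 1, Blom 7, Nkem 9, Endo 2, Novak 4, Ferri 7, Mori 5, Kask 5, Ito 3.
Exactly 2: Varga, Endo — 2 fencers.

2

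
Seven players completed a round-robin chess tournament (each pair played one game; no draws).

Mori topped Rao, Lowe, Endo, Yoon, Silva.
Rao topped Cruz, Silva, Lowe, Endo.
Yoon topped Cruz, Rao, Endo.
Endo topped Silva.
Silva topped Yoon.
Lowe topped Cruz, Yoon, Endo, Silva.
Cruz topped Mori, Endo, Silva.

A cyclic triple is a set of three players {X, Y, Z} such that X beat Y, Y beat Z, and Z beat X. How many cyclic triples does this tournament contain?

Win totals: Silva 1, Yoon 3, Cruz 3, Endo 1, Lowe 4, Mori 5, Rao 4.
A player with w wins dominates both others in C(w,2) triples; summing gives 0 + 3 + 3 + 0 + 6 + 10 + 6 = 28 transitive triples.
Total triples C(7,3) = 35, so cyclic triples = 35 − 28 = 7.

7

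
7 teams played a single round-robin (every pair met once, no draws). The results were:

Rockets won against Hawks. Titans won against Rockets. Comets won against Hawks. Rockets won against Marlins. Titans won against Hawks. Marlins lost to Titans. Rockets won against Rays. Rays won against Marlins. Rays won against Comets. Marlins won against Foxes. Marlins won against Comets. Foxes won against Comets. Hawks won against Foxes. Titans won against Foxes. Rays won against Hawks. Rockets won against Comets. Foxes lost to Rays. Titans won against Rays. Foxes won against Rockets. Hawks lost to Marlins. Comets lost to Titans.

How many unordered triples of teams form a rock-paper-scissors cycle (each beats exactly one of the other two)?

4

Win totals: Rockets 4, Comets 1, Rays 4, Marlins 3, Titans 6, Hawks 1, Foxes 2.
A team with w wins dominates both others in C(w,2) triples; summing gives 6 + 0 + 6 + 3 + 15 + 0 + 1 = 31 transitive triples.
Total triples C(7,3) = 35, so cyclic triples = 35 − 31 = 4.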